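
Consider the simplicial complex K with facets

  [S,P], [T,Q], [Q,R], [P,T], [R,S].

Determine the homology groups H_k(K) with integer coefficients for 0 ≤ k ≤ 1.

H_0 ≅ Z,  H_1 ≅ Z.

Order the vertices as P < Q < R < S < T. Listing each simplex with vertices in this order, K has dimension 1 with simplices:

  0-simplices (5): P, Q, R, S, T
  1-simplices (5): PS, PT, QR, QT, RS

giving chain groups C_0 ≅ Z^5, C_1 ≅ Z^5.

∂_1: C_1 → C_0 is given by ∂[p,q] = [q] − [p]. For instance
  ∂RS = S − R.
The resulting 5×5 matrix has rank 4, and its Smith normal form has invariant factors (1,1,1,1).

Now H_k = ker ∂_k / im ∂_{k+1}, so:

  H_0: rank C_0 − rank ∂_1 = 5 − 4 = 1, and the invariant factors of ∂_1 are all 1, so H_0 = Z.
  H_1: rank ker ∂_1 − rank ∂_2 = (5 − 4) − 0 = 1, and there is no ∂_2, so H_1 = Z.

(K is a triangulation of the circle S^1.)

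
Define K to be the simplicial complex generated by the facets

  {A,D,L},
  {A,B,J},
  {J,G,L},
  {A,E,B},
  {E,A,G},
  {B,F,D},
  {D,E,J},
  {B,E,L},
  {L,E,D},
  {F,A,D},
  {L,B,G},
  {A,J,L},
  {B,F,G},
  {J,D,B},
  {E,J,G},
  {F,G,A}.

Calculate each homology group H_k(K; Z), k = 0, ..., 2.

Take the total order A < B < D < E < F < G < J < L on the vertex set. Then K (dimension 2) consists of the simplices:

  0-simplices (8): A, B, D, E, F, G, J, L
  1-simplices (24): AB, AD, AE, AF, AG, AJ, AL, BD, BE, BF, BG, BJ, BL, DE, DF, DJ, DL, EG, EJ, EL, FG, GJ, GL, JL
  2-simplices (16): ABE, ABJ, ADF, ADL, AEG, AFG, AJL, BDF, BDJ, BEL, BFG, BGL, DEJ, DEL, EGJ, GJL

Hence C_0 ≅ Z^8, C_1 ≅ Z^24, C_2 ≅ Z^16.

Boundary ∂_1: C_1 → C_0 maps an edge to its endpoints' difference, ∂[p,q] = q − p. For instance
  ∂BJ = J − B.
As a 8×24 matrix over Z this has rank 7, with invariant factors (1,1,1,1,1,1,1).

The boundary map ∂_2: C_2 → C_1 maps a triangle to the signed sum of its edges. For instance
  ∂BGL = GL − BL + BG,
  ∂AJL = JL − AL + AJ.
As a 24×16 matrix over Z this has rank 15, with invariant factors (1,1,1,1,1,1,1,1,1,1,1,1,1,1,1).

Computing H_k = (kernel of ∂_k) / (image of ∂_{k+1}):

  H_0: rank C_0 − rank ∂_1 = 8 − 7 = 1, and the invariant factors of ∂_1 are all 1, so H_0 ≅ Z.
  H_1: rank ker ∂_1 − rank ∂_2 = (24 − 7) − 15 = 2, and the invariant factors of ∂_2 are all 1, so H_1 ≅ Z^2.
  H_2: rank ker ∂_2 − rank ∂_3 = (16 − 15) − 0 = 1, and there is no ∂_3, so H_2 ≅ Z.

(K is a triangulation of the torus T^2.)

H_0 = Z,  H_1 = Z^2,  H_2 = Z.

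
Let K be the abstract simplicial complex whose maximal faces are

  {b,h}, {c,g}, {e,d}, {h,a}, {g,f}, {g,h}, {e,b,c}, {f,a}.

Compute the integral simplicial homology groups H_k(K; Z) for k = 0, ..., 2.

H_0 ≅ Z,  H_1 ≅ Z^2,  H_2 = 0.

Take the total order a < b < c < d < e < f < g < h on the vertex set. Then K (dimension 2) consists of the simplices:

  0-simplices (8): a, b, c, d, e, f, g, h
  1-simplices (10): af, ah, bc, be, bh, ce, cg, de, fg, gh
  2-simplices (1): bce

Hence C_0 ≅ Z^8, C_1 ≅ Z^10, C_2 ≅ Z^1.

The boundary map ∂_1: C_1 → C_0 sends each edge [p,q] (with p < q) to q − p. For instance
  ∂bh = h − b.
The 8×10 boundary matrix has rank 7 and Smith normal form diag(1,1,1,1,1,1,1).

∂_2: C_2 → C_1 acts by ∂[p,q,r] = [q,r] − [p,r] + [p,q]. For instance
  ∂bce = ce − be + bc.
As a 10×1 matrix over Z this has rank 1, with invariant factors (1).

Now H_k = ker ∂_k / im ∂_{k+1}, so:

  H_0: rank C_0 − rank ∂_1 = 8 − 7 = 1, and the invariant factors of ∂_1 are all 1, so H_0 ≅ Z.
  H_1: rank ker ∂_1 − rank ∂_2 = (10 − 7) − 1 = 2, and the invariant factors of ∂_2 are all 1, so H_1 ≅ Z^2.
  H_2: rank ker ∂_2 − rank ∂_3 = (1 − 1) − 0 = 0, and there is no ∂_3, so H_2 ≅ 0.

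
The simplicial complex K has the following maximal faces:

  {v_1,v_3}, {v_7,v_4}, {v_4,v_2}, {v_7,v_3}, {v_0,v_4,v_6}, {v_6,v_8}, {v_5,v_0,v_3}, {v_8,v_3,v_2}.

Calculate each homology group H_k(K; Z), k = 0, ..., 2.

Fix the vertex order v_0 < v_1 < v_2 < v_3 < v_4 < v_5 < v_6 < v_7 < v_8 and write every simplex with vertices in increasing order. Then dim K = 2 and the simplices of K are:

  0-simplices (9): [v_0], [v_1], [v_2], [v_3], [v_4], [v_5], [v_6], [v_7], [v_8]
  1-simplices (14): [v_0,v_3], [v_0,v_4], [v_0,v_5], [v_0,v_6], [v_1,v_3], [v_2,v_3], [v_2,v_4], [v_2,v_8], [v_3,v_5], [v_3,v_7], [v_3,v_8], [v_4,v_6], [v_4,v_7], [v_6,v_8]
  2-simplices (3): [v_0,v_3,v_5], [v_0,v_4,v_6], [v_2,v_3,v_8]

so the chain groups are C_0 ≅ Z^9, C_1 ≅ Z^14, C_2 ≅ Z^3.

∂_1: C_1 → C_0 maps an edge to its endpoints' difference, ∂[p,q] = q − p.
The 9×14 boundary matrix has rank 8 and Smith normal form diag(1,1,1,1,1,1,1,1).

The boundary map ∂_2: C_2 → C_1 maps a triangle to the signed sum of its edges. For instance
  ∂[v_2,v_3,v_8] = [v_3,v_8] − [v_2,v_8] + [v_2,v_3],
  ∂[v_0,v_4,v_6] = [v_4,v_6] − [v_0,v_6] + [v_0,v_4].
The resulting 14×3 matrix has rank 3, and its Smith normal form has invariant factors (1,1,1).

Reading off H_k = ker ∂_k / im ∂_{k+1}:

  H_0: rank C_0 − rank ∂_1 = 9 − 8 = 1, and the invariant factors of ∂_1 are all 1, so H_0 ≅ Z.
  H_1: rank ker ∂_1 − rank ∂_2 = (14 − 8) − 3 = 3, and the invariant factors of ∂_2 are all 1, so H_1 ≅ Z^3.
  H_2: rank ker ∂_2 − rank ∂_3 = (3 − 3) − 0 = 0, and there is no ∂_3, so H_2 ≅ 0.

As a check, the Euler characteristic is 9 − 14 + 3 = -2, which agrees with 1 − 3 + 0 = -2.

H_0 ≅ Z,  H_1 ≅ Z^3,  H_2 = 0.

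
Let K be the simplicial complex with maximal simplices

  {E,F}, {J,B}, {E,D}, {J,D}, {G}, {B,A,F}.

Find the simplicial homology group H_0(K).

Order the vertices as A < B < D < E < F < G < J. Listing each simplex with vertices in this order, K has dimension 2 with simplices:

  0-simplices (7): A, B, D, E, F, G, J
  1-simplices (7): AB, AF, BF, BJ, DE, DJ, EF
  2-simplices (1): ABF

so the chain groups are C_0 ≅ Z^7, C_1 ≅ Z^7, C_2 ≅ Z^1.

∂_1: C_1 → C_0 is given by ∂[p,q] = [q] − [p]. For instance
  ∂DE = E − D.
As a 7×7 matrix over Z this has rank 5, with invariant factors (1,1,1,1,1).

Boundary ∂_2: C_2 → C_1 maps a triangle to the signed sum of its edges. For instance
  ∂ABF = BF − AF + AB.
The 7×1 boundary matrix has rank 1 and Smith normal form diag(1).

From H_k ≅ ker(∂_k) / im(∂_{k+1}) we obtain:

  H_0: rank C_0 − rank ∂_1 = 7 − 5 = 2, and the invariant factors of ∂_1 are all 1, so H_0 = Z^2.

H_0 ≅ Z^2.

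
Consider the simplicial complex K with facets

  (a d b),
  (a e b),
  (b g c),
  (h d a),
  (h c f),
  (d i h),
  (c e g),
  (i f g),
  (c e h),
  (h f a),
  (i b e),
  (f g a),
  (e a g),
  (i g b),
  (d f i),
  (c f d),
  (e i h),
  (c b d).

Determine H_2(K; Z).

H_2 = 0.

We work with the vertex ordering a < b < c < d < e < f < g < h < i. The simplices of K, each written with vertices in increasing order, are:

  0-simplices (9): a, b, c, d, e, f, g, h, i
  1-simplices (27): ab, ad, ae, af, ag, ah, bc, bd, be, bg, bi, cd, ce, cf, cg, ch, df, dh, di, eg, eh, ei, fg, fh, fi, gi, hi
  2-simplices (18): abd, abe, adh, aeg, afg, afh, bcd, bcg, bei, bgi, cdf, ceg, ceh, cfh, dfi, dhi, ehi, fgi

Hence C_0 ≅ Z^9, C_1 ≅ Z^27, C_2 ≅ Z^18.

∂_1: C_1 → C_0 is given by ∂[p,q] = [q] − [p]. For instance
  ∂dh = h − d.
This gives a 9×27 integer matrix of rank 8; reducing to Smith normal form yields diagonal entries (1,1,1,1,1,1,1,1).

∂_2: C_2 → C_1 maps a triangle to the signed sum of its edges. For instance
  ∂fgi = gi − fi + fg,
  ∂ceh = eh − ch + ce.
As a 27×18 matrix over Z this has rank 18, with invariant factors (1,1,1,1,1,1,1,1,1,1,1,1,1,1,1,1,1,2).

Now H_k = ker ∂_k / im ∂_{k+1}, so:

  H_2: rank ker ∂_2 − rank ∂_3 = (18 − 18) − 0 = 0, and there is no ∂_3, so H_2 ≅ 0.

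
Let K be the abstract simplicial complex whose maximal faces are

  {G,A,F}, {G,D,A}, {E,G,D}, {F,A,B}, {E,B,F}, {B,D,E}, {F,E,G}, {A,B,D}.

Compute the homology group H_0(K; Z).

We work with the vertex ordering A < B < D < E < F < G. The simplices of K, each written with vertices in increasing order, are:

  0-simplices (6): A, B, D, E, F, G
  1-simplices (12): AB, AD, AF, AG, BD, BE, BF, DE, DG, EF, EG, FG
  2-simplices (8): ABD, ABF, ADG, AFG, BDE, BEF, DEG, EFG

giving chain groups C_0 ≅ Z^6, C_1 ≅ Z^12, C_2 ≅ Z^8.

The boundary map ∂_1: C_1 → C_0 maps an edge to its endpoints' difference, ∂[p,q] = q − p. For instance
  ∂DE = E − D.
The resulting 6×12 matrix has rank 5, and its Smith normal form has invariant factors (1,1,1,1,1).

The boundary map ∂_2: C_2 → C_1 sends each 2-simplex [p,q,r] to [q,r] − [p,r] + [p,q]. For instance
  ∂ABD = BD − AD + AB,
  ∂AFG = FG − AG + AF.
As a 12×8 matrix over Z this has rank 7, with invariant factors (1,1,1,1,1,1,1).

Now H_k = ker ∂_k / im ∂_{k+1}, so:

  H_0: rank C_0 − rank ∂_1 = 6 − 5 = 1, and the invariant factors of ∂_1 are all 1, so H_0 ≅ Z.

H_0 ≅ Z.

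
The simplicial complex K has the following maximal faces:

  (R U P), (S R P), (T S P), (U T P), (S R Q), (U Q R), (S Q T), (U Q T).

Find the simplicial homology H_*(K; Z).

H_0 = Z,  H_1 = 0,  H_2 = Z.

Take the total order P < Q < R < S < T < U on the vertex set. Then K (dimension 2) consists of the simplices:

  0-simplices (6): P, Q, R, S, T, U
  1-simplices (12): PR, PS, PT, PU, QR, QS, QT, QU, RS, RU, ST, TU
  2-simplices (8): PRS, PRU, PST, PTU, QRS, QRU, QST, QTU

giving chain groups C_0 ≅ Z^6, C_1 ≅ Z^12, C_2 ≅ Z^8.

The boundary map ∂_1: C_1 → C_0 maps an edge to its endpoints' difference, ∂[p,q] = q − p.
This gives a 6×12 integer matrix of rank 5; reducing to Smith normal form yields diagonal entries (1,1,1,1,1).

Boundary ∂_2: C_2 → C_1 sends each 2-simplex [p,q,r] to [q,r] − [p,r] + [p,q]. For instance
  ∂PTU = TU − PU + PT,
  ∂QST = ST − QT + QS.
As a 12×8 matrix over Z this has rank 7, with invariant factors (1,1,1,1,1,1,1).

Reading off H_k = ker ∂_k / im ∂_{k+1}:

  H_0: rank C_0 − rank ∂_1 = 6 − 5 = 1, and the invariant factors of ∂_1 are all 1, so H_0 ≅ Z.
  H_1: rank ker ∂_1 − rank ∂_2 = (12 − 5) − 7 = 0, and the invariant factors of ∂_2 are all 1, so H_1 ≅ 0.
  H_2: rank ker ∂_2 − rank ∂_3 = (8 − 7) − 0 = 1, and there is no ∂_3, so H_2 ≅ Z.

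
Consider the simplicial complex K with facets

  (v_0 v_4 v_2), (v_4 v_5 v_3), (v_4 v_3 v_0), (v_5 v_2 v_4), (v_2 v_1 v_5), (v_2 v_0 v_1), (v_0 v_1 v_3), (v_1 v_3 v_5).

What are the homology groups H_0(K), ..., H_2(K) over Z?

H_0 ≅ Z,  H_1 = 0,  H_2 ≅ Z.

We work with the vertex ordering v_0 < v_1 < v_2 < v_3 < v_4 < v_5. The simplices of K, each written with vertices in increasing order, are:

  0-simplices (6): [v_0], [v_1], [v_2], [v_3], [v_4], [v_5]
  1-simplices (12): [v_0,v_1], [v_0,v_2], [v_0,v_3], [v_0,v_4], [v_1,v_2], [v_1,v_3], [v_1,v_5], [v_2,v_4], [v_2,v_5], [v_3,v_4], [v_3,v_5], [v_4,v_5]
  2-simplices (8): [v_0,v_1,v_2], [v_0,v_1,v_3], [v_0,v_2,v_4], [v_0,v_3,v_4], [v_1,v_2,v_5], [v_1,v_3,v_5], [v_2,v_4,v_5], [v_3,v_4,v_5]

Hence C_0 ≅ Z^6, C_1 ≅ Z^12, C_2 ≅ Z^8.

Boundary ∂_1: C_1 → C_0 maps an edge to its endpoints' difference, ∂[p,q] = q − p. For instance
  ∂[v_1,v_2] = [v_2] − [v_1].
As a 6×12 matrix over Z this has rank 5, with invariant factors (1,1,1,1,1).

The boundary map ∂_2: C_2 → C_1 acts by ∂[p,q,r] = [q,r] − [p,r] + [p,q]. For instance
  ∂[v_0,v_1,v_3] = [v_1,v_3] − [v_0,v_3] + [v_0,v_1],
  ∂[v_1,v_3,v_5] = [v_3,v_5] − [v_1,v_5] + [v_1,v_3].
The 12×8 boundary matrix has rank 7 and Smith normal form diag(1,1,1,1,1,1,1).

Computing H_k = (kernel of ∂_k) / (image of ∂_{k+1}):

  H_0: rank C_0 − rank ∂_1 = 6 − 5 = 1, and the invariant factors of ∂_1 are all 1, so H_0 = Z.
  H_1: rank ker ∂_1 − rank ∂_2 = (12 − 5) − 7 = 0, and the invariant factors of ∂_2 are all 1, so H_1 = 0.
  H_2: rank ker ∂_2 − rank ∂_3 = (8 − 7) − 0 = 1, and there is no ∂_3, so H_2 = Z.

As a check, the Euler characteristic is 6 − 12 + 8 = 2, which agrees with 1 − 0 + 1 = 2.
(K is a triangulation of the 2-sphere S^2.)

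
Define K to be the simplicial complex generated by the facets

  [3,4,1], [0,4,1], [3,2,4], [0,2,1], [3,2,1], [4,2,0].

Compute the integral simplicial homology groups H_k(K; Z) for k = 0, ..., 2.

H_0 = Z,  H_1 = 0,  H_2 = Z.

Fix the vertex order 0 < 1 < 2 < 3 < 4 and write every simplex with vertices in increasing order. Then dim K = 2 and the simplices of K are:

  0-simplices (5): [0], [1], [2], [3], [4]
  1-simplices (9): [0,1], [0,2], [0,4], [1,2], [1,3], [1,4], [2,3], [2,4], [3,4]
  2-simplices (6): [0,1,2], [0,1,4], [0,2,4], [1,2,3], [1,3,4], [2,3,4]

so the chain groups are C_0 ≅ Z^5, C_1 ≅ Z^9, C_2 ≅ Z^6.

∂_1: C_1 → C_0 is given by ∂[p,q] = [q] − [p]. For instance
  ∂[1,4] = [4] − [1].
This gives a 5×9 integer matrix of rank 4; reducing to Smith normal form yields diagonal entries (1,1,1,1).

Boundary ∂_2: C_2 → C_1 sends each 2-simplex [p,q,r] to [q,r] − [p,r] + [p,q]. For instance
  ∂[2,3,4] = [3,4] − [2,4] + [2,3],
  ∂[0,2,4] = [2,4] − [0,4] + [0,2].
The resulting 9×6 matrix has rank 5, and its Smith normal form has invariant factors (1,1,1,1,1).

From H_k ≅ ker(∂_k) / im(∂_{k+1}) we obtain:

  H_0: rank C_0 − rank ∂_1 = 5 − 4 = 1, and the invariant factors of ∂_1 are all 1, so H_0 = Z.
  H_1: rank ker ∂_1 − rank ∂_2 = (9 − 4) − 5 = 0, and the invariant factors of ∂_2 are all 1, so H_1 = 0.
  H_2: rank ker ∂_2 − rank ∂_3 = (6 − 5) − 0 = 1, and there is no ∂_3, so H_2 = Z.

As a check, the Euler characteristic is 5 − 9 + 6 = 2, which agrees with 1 − 0 + 1 = 2.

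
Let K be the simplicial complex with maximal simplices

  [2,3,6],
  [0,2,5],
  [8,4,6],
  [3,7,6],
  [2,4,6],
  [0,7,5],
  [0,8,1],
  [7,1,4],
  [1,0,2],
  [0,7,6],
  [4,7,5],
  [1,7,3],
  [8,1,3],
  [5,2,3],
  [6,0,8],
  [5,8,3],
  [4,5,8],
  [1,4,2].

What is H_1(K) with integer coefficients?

Order the vertices as 0 < 1 < 2 < 3 < 4 < 5 < 6 < 7 < 8. Listing each simplex with vertices in this order, K has dimension 2 with simplices:

  0-simplices (9): [0], [1], [2], [3], [4], [5], [6], [7], [8]
  1-simplices (27): (27 of them)
  2-simplices (18): [0,1,2], [0,1,8], [0,2,5], [0,5,7], [0,6,7], [0,6,8], [1,2,4], [1,3,7], [1,3,8], [1,4,7], [2,3,5], [2,3,6], [2,4,6], [3,5,8], [3,6,7], [4,5,7], [4,5,8], [4,6,8]

Hence C_0 ≅ Z^9, C_1 ≅ Z^27, C_2 ≅ Z^18.

∂_1: C_1 → C_0 sends each edge [p,q] (with p < q) to q − p. For instance
  ∂[5,8] = [8] − [5].
As a 9×27 matrix over Z this has rank 8, with invariant factors (1,1,1,1,1,1,1,1).

Boundary ∂_2: C_2 → C_1 sends each 2-simplex [p,q,r] to [q,r] − [p,r] + [p,q]. For instance
  ∂[4,6,8] = [6,8] − [4,8] + [4,6],
  ∂[1,4,7] = [4,7] − [1,7] + [1,4].
The 27×18 boundary matrix has rank 17 and Smith normal form diag(1,1,1,1,1,1,1,1,1,1,1,1,1,1,1,1,1).

Reading off H_k = ker ∂_k / im ∂_{k+1}:

  H_1: rank ker ∂_1 − rank ∂_2 = (27 − 8) − 17 = 2, and the invariant factors of ∂_2 are all 1, so H_1 ≅ Z^2.

H_1 ≅ Z^2.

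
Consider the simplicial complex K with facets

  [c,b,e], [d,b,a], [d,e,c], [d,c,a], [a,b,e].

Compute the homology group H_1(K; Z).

H_1 = Z.

Fix the vertex order a < b < c < d < e and write every simplex with vertices in increasing order. Then dim K = 2 and the simplices of K are:

  0-simplices (5): a, b, c, d, e
  1-simplices (10): ab, ac, ad, ae, bc, bd, be, cd, ce, de
  2-simplices (5): abd, abe, acd, bce, cde

Hence C_0 ≅ Z^5, C_1 ≅ Z^10, C_2 ≅ Z^5.

Boundary ∂_1: C_1 → C_0 sends each edge [p,q] (with p < q) to q − p.
The 5×10 boundary matrix has rank 4 and Smith normal form diag(1,1,1,1).

Boundary ∂_2: C_2 → C_1 acts by ∂[p,q,r] = [q,r] − [p,r] + [p,q]. For instance
  ∂acd = cd − ad + ac,
  ∂cde = de − ce + cd.
The 10×5 boundary matrix has rank 5 and Smith normal form diag(1,1,1,1,1).

Computing H_k = (kernel of ∂_k) / (image of ∂_{k+1}):

  H_1: rank ker ∂_1 − rank ∂_2 = (10 − 4) − 5 = 1, and the invariant factors of ∂_2 are all 1, so H_1 ≅ Z.

(K is a triangulation of the Möbius band.)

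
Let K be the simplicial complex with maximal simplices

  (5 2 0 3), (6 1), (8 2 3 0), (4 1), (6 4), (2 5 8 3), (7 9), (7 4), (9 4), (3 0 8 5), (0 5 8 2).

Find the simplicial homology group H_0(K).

H_0 = Z^2.

Take the total order 0 < 1 < 2 < 3 < 4 < 5 < 6 < 7 < 8 < 9 on the vertex set. Then K (dimension 3) consists of the simplices:

  0-simplices (10): [0], [1], [2], [3], [4], [5], [6], [7], [8], [9]
  1-simplices (16): [0,2], [0,3], [0,5], [0,8], [1,4], [1,6], [2,3], [2,5], [2,8], [3,5], [3,8], [4,6], [4,7], [4,9], [5,8], [7,9]
  2-simplices (10): [0,2,3], [0,2,5], [0,2,8], [0,3,5], [0,3,8], [0,5,8], [2,3,5], [2,3,8], [2,5,8], [3,5,8]
  3-simplices (5): [0,2,3,5], [0,2,3,8], [0,2,5,8], [0,3,5,8], [2,3,5,8]

Hence C_0 ≅ Z^10, C_1 ≅ Z^16, C_2 ≅ Z^10, C_3 ≅ Z^5.

The boundary map ∂_1: C_1 → C_0 maps an edge to its endpoints' difference, ∂[p,q] = q − p. For instance
  ∂[0,5] = [5] − [0].
The 10×16 boundary matrix has rank 8 and Smith normal form diag(1,1,1,1,1,1,1,1).

∂_2: C_2 → C_1 maps a triangle to the signed sum of its edges. For instance
  ∂[0,3,5] = [3,5] − [0,5] + [0,3],
  ∂[2,3,5] = [3,5] − [2,5] + [2,3].
This gives a 16×10 integer matrix of rank 6; reducing to Smith normal form yields diagonal entries (1,1,1,1,1,1).

Boundary ∂_3: C_3 → C_2 sends each 3-simplex σ to the alternating sum Σ_i (−1)^i (σ with its i-th vertex removed). For instance
  ∂[2,3,5,8] = [3,5,8] − [2,5,8] + [2,3,8] − [2,3,5],
  ∂[0,2,5,8] = [2,5,8] − [0,5,8] + [0,2,8] − [0,2,5].
The resulting 10×5 matrix has rank 4, and its Smith normal form has invariant factors (1,1,1,1).

Reading off H_k = ker ∂_k / im ∂_{k+1}:

  H_0: rank C_0 − rank ∂_1 = 10 − 8 = 2, and the invariant factors of ∂_1 are all 1, so H_0 ≅ Z^2.

(K is a triangulation of the disjoint union of the 3-sphere S^3 and a wedge of 2 circles.)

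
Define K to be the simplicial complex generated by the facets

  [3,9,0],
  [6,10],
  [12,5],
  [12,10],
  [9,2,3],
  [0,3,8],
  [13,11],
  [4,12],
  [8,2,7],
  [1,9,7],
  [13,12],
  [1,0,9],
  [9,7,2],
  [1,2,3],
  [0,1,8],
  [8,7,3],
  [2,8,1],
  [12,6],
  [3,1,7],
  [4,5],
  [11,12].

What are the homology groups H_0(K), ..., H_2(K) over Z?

Order the vertices as 0 < 1 < 2 < 3 < 4 < 5 < 6 < 7 < 8 < 9 < 10 < 11 < 12 < 13. Listing each simplex with vertices in this order, K has dimension 2 with simplices:

  0-simplices (14): [0], [1], [2], [3], [4], [5], [6], [7], [8], [9], [10], [11], [12], [13]
  1-simplices (27): (27 of them)
  2-simplices (12): [0,1,8], [0,1,9], [0,3,8], [0,3,9], [1,2,3], [1,2,8], [1,3,7], [1,7,9], [2,3,9], [2,7,8], [2,7,9], [3,7,8]

giving chain groups C_0 ≅ Z^14, C_1 ≅ Z^27, C_2 ≅ Z^12.

The boundary map ∂_1: C_1 → C_0 is given by ∂[p,q] = [q] − [p]. For instance
  ∂[3,7] = [7] − [3].
As a 14×27 matrix over Z this has rank 12, with invariant factors (1,1,1,1,1,1,1,1,1,1,1,1).

The boundary map ∂_2: C_2 → C_1 maps a triangle to the signed sum of its edges. For instance
  ∂[1,3,7] = [3,7] − [1,7] + [1,3],
  ∂[0,3,9] = [3,9] − [0,9] + [0,3].
The 27×12 boundary matrix has rank 12 and Smith normal form diag(1,1,1,1,1,1,1,1,1,1,1,2).

Reading off H_k = ker ∂_k / im ∂_{k+1}:

  H_0: rank C_0 − rank ∂_1 = 14 − 12 = 2, and the invariant factors of ∂_1 are all 1, so H_0 = Z^2.
  H_1: rank ker ∂_1 − rank ∂_2 = (27 − 12) − 12 = 3, and ∂_2 has invariant factor 2 > 1, so H_1 = Z^3 ⊕ Z/2.
  H_2: rank ker ∂_2 − rank ∂_3 = (12 − 12) − 0 = 0, and there is no ∂_3, so H_2 = 0.

H_0 = Z^2,  H_1 = Z^3 ⊕ Z/2,  H_2 = 0.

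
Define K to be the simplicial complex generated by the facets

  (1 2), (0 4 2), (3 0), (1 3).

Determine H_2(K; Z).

H_2 = 0.

Order the vertices as 0 < 1 < 2 < 3 < 4. Listing each simplex with vertices in this order, K has dimension 2 with simplices:

  0-simplices (5): [0], [1], [2], [3], [4]
  1-simplices (6): [0,2], [0,3], [0,4], [1,2], [1,3], [2,4]
  2-simplices (1): [0,2,4]

giving chain groups C_0 ≅ Z^5, C_1 ≅ Z^6, C_2 ≅ Z^1.

The boundary map ∂_1: C_1 → C_0 maps an edge to its endpoints' difference, ∂[p,q] = q − p. For instance
  ∂[0,3] = [3] − [0].
As a 5×6 matrix over Z this has rank 4, with invariant factors (1,1,1,1).

Boundary ∂_2: C_2 → C_1 acts by ∂[p,q,r] = [q,r] − [p,r] + [p,q]. For instance
  ∂[0,2,4] = [2,4] − [0,4] + [0,2].
The resulting 6×1 matrix has rank 1, and its Smith normal form has invariant factors (1).

Now H_k = ker ∂_k / im ∂_{k+1}, so:

  H_2: rank ker ∂_2 − rank ∂_3 = (1 − 1) − 0 = 0, and there is no ∂_3, so H_2 ≅ 0.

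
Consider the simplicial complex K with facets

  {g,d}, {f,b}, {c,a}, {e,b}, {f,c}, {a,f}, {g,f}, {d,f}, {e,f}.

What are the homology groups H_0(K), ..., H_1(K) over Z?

Order the vertices as a < b < c < d < e < f < g. Listing each simplex with vertices in this order, K has dimension 1 with simplices:

  0-simplices (7): a, b, c, d, e, f, g
  1-simplices (9): ac, af, be, bf, cf, df, dg, ef, fg

Hence C_0 ≅ Z^7, C_1 ≅ Z^9.

∂_1: C_1 → C_0 is given by ∂[p,q] = [q] − [p]. For instance
  ∂be = e − b.
The resulting 7×9 matrix has rank 6, and its Smith normal form has invariant factors (1,1,1,1,1,1).

Now H_k = ker ∂_k / im ∂_{k+1}, so:

  H_0: rank C_0 − rank ∂_1 = 7 − 6 = 1, and the invariant factors of ∂_1 are all 1, so H_0 ≅ Z.
  H_1: rank ker ∂_1 − rank ∂_2 = (9 − 6) − 0 = 3, and there is no ∂_2, so H_1 ≅ Z^3.

H_0 = Z,  H_1 = Z^3.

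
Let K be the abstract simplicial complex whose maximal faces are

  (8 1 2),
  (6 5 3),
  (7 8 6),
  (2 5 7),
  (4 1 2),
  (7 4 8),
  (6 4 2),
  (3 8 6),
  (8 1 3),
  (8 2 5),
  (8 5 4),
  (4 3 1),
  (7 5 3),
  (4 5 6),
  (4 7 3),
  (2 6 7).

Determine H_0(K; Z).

We work with the vertex ordering 1 < 2 < 3 < 4 < 5 < 6 < 7 < 8. The simplices of K, each written with vertices in increasing order, are:

  0-simplices (8): [1], [2], [3], [4], [5], [6], [7], [8]
  1-simplices (24): (24 of them)
  2-simplices (16): [1,2,4], [1,2,8], [1,3,4], [1,3,8], [2,4,6], [2,5,7], [2,5,8], [2,6,7], [3,4,7], [3,5,6], [3,5,7], [3,6,8], [4,5,6], [4,5,8], [4,7,8], [6,7,8]

giving chain groups C_0 ≅ Z^8, C_1 ≅ Z^24, C_2 ≅ Z^16.

∂_1: C_1 → C_0 maps an edge to its endpoints' difference, ∂[p,q] = q − p.
The resulting 8×24 matrix has rank 7, and its Smith normal form has invariant factors (1,1,1,1,1,1,1).

The boundary map ∂_2: C_2 → C_1 acts by ∂[p,q,r] = [q,r] − [p,r] + [p,q]. For instance
  ∂[1,2,8] = [2,8] − [1,8] + [1,2],
  ∂[2,4,6] = [4,6] − [2,6] + [2,4].
This gives a 24×16 integer matrix of rank 15; reducing to Smith normal form yields diagonal entries (1,1,1,1,1,1,1,1,1,1,1,1,1,1,1).

From H_k ≅ ker(∂_k) / im(∂_{k+1}) we obtain:

  H_0: rank C_0 − rank ∂_1 = 8 − 7 = 1, and the invariant factors of ∂_1 are all 1, so H_0 ≅ Z.

(K is a triangulation of the torus T^2.)

H_0 = Z.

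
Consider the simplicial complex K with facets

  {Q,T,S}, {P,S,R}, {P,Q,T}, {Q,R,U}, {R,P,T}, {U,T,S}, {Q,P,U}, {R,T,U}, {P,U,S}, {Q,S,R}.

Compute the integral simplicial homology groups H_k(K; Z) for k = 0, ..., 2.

K has 6 vertices, 15 edges, 10 triangles.
rank ∂_0 = 0, rank ∂_1 = 5 ⇒ b_0 = 6 − 0 − 5 = 1; all invariant factors of ∂_1 are 1 so no torsion. So H_0 = Z.
rank ∂_1 = 5, rank ∂_2 = 10 ⇒ b_1 = 15 − 5 − 10 = 0; ∂_2 has invariant factor(s) [2] giving torsion. So H_1 = Z/2.
rank ∂_2 = 10, rank ∂_3 = 0 ⇒ b_2 = 10 − 10 − 0 = 0. So H_2 = 0.

H_0 = Z,  H_1 = Z/2,  H_2 = 0.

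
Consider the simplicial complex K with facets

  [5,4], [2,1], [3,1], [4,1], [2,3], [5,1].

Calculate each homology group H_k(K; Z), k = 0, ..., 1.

Order the vertices as 1 < 2 < 3 < 4 < 5. Listing each simplex with vertices in this order, K has dimension 1 with simplices:

  0-simplices (5): [1], [2], [3], [4], [5]
  1-simplices (6): [1,2], [1,3], [1,4], [1,5], [2,3], [4,5]

giving chain groups C_0 ≅ Z^5, C_1 ≅ Z^6.

∂_1: C_1 → C_0 is given by ∂[p,q] = [q] − [p].
This gives a 5×6 integer matrix of rank 4; reducing to Smith normal form yields diagonal entries (1,1,1,1).

Now H_k = ker ∂_k / im ∂_{k+1}, so:

  H_0: rank C_0 − rank ∂_1 = 5 − 4 = 1, and the invariant factors of ∂_1 are all 1, so H_0 ≅ Z.
  H_1: rank ker ∂_1 − rank ∂_2 = (6 − 4) − 0 = 2, and there is no ∂_2, so H_1 ≅ Z^2.

H_0 ≅ Z,  H_1 ≅ Z^2.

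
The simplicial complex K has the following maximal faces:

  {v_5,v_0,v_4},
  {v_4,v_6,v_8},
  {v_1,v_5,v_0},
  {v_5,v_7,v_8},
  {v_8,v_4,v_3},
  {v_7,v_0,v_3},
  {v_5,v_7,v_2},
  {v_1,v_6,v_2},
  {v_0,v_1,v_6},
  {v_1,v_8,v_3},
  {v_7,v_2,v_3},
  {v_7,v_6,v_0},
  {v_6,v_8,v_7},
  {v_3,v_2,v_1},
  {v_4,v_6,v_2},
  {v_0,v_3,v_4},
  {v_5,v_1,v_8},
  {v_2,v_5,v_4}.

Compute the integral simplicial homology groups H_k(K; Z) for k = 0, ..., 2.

Take the total order v_0 < v_1 < v_2 < v_3 < v_4 < v_5 < v_6 < v_7 < v_8 on the vertex set. Then K (dimension 2) consists of the simplices:

  0-simplices (9): [v_0], [v_1], [v_2], [v_3], [v_4], [v_5], [v_6], [v_7], [v_8]
  1-simplices (27): (27 of them)
  2-simplices (18): (18 of them)

giving chain groups C_0 ≅ Z^9, C_1 ≅ Z^27, C_2 ≅ Z^18.

∂_1: C_1 → C_0 sends each edge [p,q] (with p < q) to q − p. For instance
  ∂[v_1,v_6] = [v_6] − [v_1].
The 9×27 boundary matrix has rank 8 and Smith normal form diag(1,1,1,1,1,1,1,1).

Boundary ∂_2: C_2 → C_1 sends each 2-simplex [p,q,r] to [q,r] − [p,r] + [p,q]. For instance
  ∂[v_0,v_3,v_4] = [v_3,v_4] − [v_0,v_4] + [v_0,v_3],
  ∂[v_4,v_6,v_8] = [v_6,v_8] − [v_4,v_8] + [v_4,v_6].
The resulting 27×18 matrix has rank 17, and its Smith normal form has invariant factors (1,1,1,1,1,1,1,1,1,1,1,1,1,1,1,1,1).

From H_k ≅ ker(∂_k) / im(∂_{k+1}) we obtain:

  H_0: rank C_0 − rank ∂_1 = 9 − 8 = 1, and the invariant factors of ∂_1 are all 1, so H_0 = Z.
  H_1: rank ker ∂_1 − rank ∂_2 = (27 − 8) − 17 = 2, and the invariant factors of ∂_2 are all 1, so H_1 = Z^2.
  H_2: rank ker ∂_2 − rank ∂_3 = (18 − 17) − 0 = 1, and there is no ∂_3, so H_2 = Z.

H_0 = Z,  H_1 = Z^2,  H_2 = Z.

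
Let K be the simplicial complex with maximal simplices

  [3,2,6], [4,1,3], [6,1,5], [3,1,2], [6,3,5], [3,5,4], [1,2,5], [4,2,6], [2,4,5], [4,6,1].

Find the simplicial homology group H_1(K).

Order the vertices as 1 < 2 < 3 < 4 < 5 < 6. Listing each simplex with vertices in this order, K has dimension 2 with simplices:

  0-simplices (6): [1], [2], [3], [4], [5], [6]
  1-simplices (15): [1,2], [1,3], [1,4], [1,5], [1,6], [2,3], [2,4], [2,5], [2,6], [3,4], [3,5], [3,6], [4,5], [4,6], [5,6]
  2-simplices (10): [1,2,3], [1,2,5], [1,3,4], [1,4,6], [1,5,6], [2,3,6], [2,4,5], [2,4,6], [3,4,5], [3,5,6]

Hence C_0 ≅ Z^6, C_1 ≅ Z^15, C_2 ≅ Z^10.

Boundary ∂_1: C_1 → C_0 sends each edge [p,q] (with p < q) to q − p.
The 6×15 boundary matrix has rank 5 and Smith normal form diag(1,1,1,1,1).

The boundary map ∂_2: C_2 → C_1 acts by ∂[p,q,r] = [q,r] − [p,r] + [p,q]. For instance
  ∂[1,2,3] = [2,3] − [1,3] + [1,2],
  ∂[1,4,6] = [4,6] − [1,6] + [1,4].
The 15×10 boundary matrix has rank 10 and Smith normal form diag(1,1,1,1,1,1,1,1,1,2).

Now H_k = ker ∂_k / im ∂_{k+1}, so:

  H_1: rank ker ∂_1 − rank ∂_2 = (15 − 5) − 10 = 0, and ∂_2 has invariant factor 2 > 1, so H_1 = Z/2.

H_1 ≅ Z/2.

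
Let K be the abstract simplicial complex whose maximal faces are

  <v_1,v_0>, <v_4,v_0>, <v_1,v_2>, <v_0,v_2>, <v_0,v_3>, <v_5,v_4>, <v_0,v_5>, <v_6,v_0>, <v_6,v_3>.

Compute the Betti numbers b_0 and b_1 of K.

K has 7 vertices, 9 edges.
rank ∂_0 = 0, rank ∂_1 = 6 ⇒ b_0 = 7 − 0 − 6 = 1; all invariant factors of ∂_1 are 1 so no torsion. So H_0 = Z.
rank ∂_1 = 6, rank ∂_2 = 0 ⇒ b_1 = 9 − 6 − 0 = 3. So H_1 = Z^3.

b_0 = 1, b_1 = 3.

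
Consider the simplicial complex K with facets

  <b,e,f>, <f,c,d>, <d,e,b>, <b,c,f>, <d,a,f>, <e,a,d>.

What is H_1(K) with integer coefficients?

H_1 = Z.

Fix the vertex order a < b < c < d < e < f and write every simplex with vertices in increasing order. Then dim K = 2 and the simplices of K are:

  0-simplices (6): a, b, c, d, e, f
  1-simplices (12): ad, ae, af, bc, bd, be, bf, cd, cf, de, df, ef
  2-simplices (6): ade, adf, bcf, bde, bef, cdf

giving chain groups C_0 ≅ Z^6, C_1 ≅ Z^12, C_2 ≅ Z^6.

The boundary map ∂_1: C_1 → C_0 sends each edge [p,q] (with p < q) to q − p. For instance
  ∂de = e − d.
The resulting 6×12 matrix has rank 5, and its Smith normal form has invariant factors (1,1,1,1,1).

The boundary map ∂_2: C_2 → C_1 sends each 2-simplex [p,q,r] to [q,r] − [p,r] + [p,q]. For instance
  ∂bef = ef − bf + be,
  ∂cdf = df − cf + cd.
The resulting 12×6 matrix has rank 6, and its Smith normal form has invariant factors (1,1,1,1,1,1).

Computing H_k = (kernel of ∂_k) / (image of ∂_{k+1}):

  H_1: rank ker ∂_1 − rank ∂_2 = (12 − 5) − 6 = 1, and the invariant factors of ∂_2 are all 1, so H_1 ≅ Z.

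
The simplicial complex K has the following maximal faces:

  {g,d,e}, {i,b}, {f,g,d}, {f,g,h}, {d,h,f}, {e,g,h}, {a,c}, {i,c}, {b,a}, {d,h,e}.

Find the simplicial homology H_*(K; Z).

H_0 ≅ Z^2,  H_1 ≅ Z,  H_2 ≅ Z.

Fix the vertex order a < b < c < d < e < f < g < h < i and write every simplex with vertices in increasing order. Then dim K = 2 and the simplices of K are:

  0-simplices (9): a, b, c, d, e, f, g, h, i
  1-simplices (13): ab, ac, bi, ci, de, df, dg, dh, eg, eh, fg, fh, gh
  2-simplices (6): deg, deh, dfg, dfh, egh, fgh

so the chain groups are C_0 ≅ Z^9, C_1 ≅ Z^13, C_2 ≅ Z^6.

The boundary map ∂_1: C_1 → C_0 maps an edge to its endpoints' difference, ∂[p,q] = q − p. For instance
  ∂ci = i − c.
The resulting 9×13 matrix has rank 7, and its Smith normal form has invariant factors (1,1,1,1,1,1,1).

The boundary map ∂_2: C_2 → C_1 maps a triangle to the signed sum of its edges. For instance
  ∂dfh = fh − dh + df,
  ∂egh = gh − eh + eg.
This gives a 13×6 integer matrix of rank 5; reducing to Smith normal form yields diagonal entries (1,1,1,1,1).

Reading off H_k = ker ∂_k / im ∂_{k+1}:

  H_0: rank C_0 − rank ∂_1 = 9 − 7 = 2, and the invariant factors of ∂_1 are all 1, so H_0 ≅ Z^2.
  H_1: rank ker ∂_1 − rank ∂_2 = (13 − 7) − 5 = 1, and the invariant factors of ∂_2 are all 1, so H_1 ≅ Z.
  H_2: rank ker ∂_2 − rank ∂_3 = (6 − 5) − 0 = 1, and there is no ∂_3, so H_2 ≅ Z.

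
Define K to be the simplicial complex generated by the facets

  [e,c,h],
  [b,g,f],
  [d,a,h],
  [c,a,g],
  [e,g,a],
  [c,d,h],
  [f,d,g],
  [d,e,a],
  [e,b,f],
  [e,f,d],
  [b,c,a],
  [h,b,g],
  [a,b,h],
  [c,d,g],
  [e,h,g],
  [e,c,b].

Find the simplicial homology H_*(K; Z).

Fix the vertex order a < b < c < d < e < f < g < h and write every simplex with vertices in increasing order. Then dim K = 2 and the simplices of K are:

  0-simplices (8): a, b, c, d, e, f, g, h
  1-simplices (24): ab, ac, ad, ae, ag, ah, bc, be, bf, bg, bh, cd, ce, cg, ch, de, df, dg, dh, ef, eg, eh, fg, gh
  2-simplices (16): abc, abh, acg, ade, adh, aeg, bce, bef, bfg, bgh, cdg, cdh, ceh, def, dfg, egh

giving chain groups C_0 ≅ Z^8, C_1 ≅ Z^24, C_2 ≅ Z^16.

∂_1: C_1 → C_0 maps an edge to its endpoints' difference, ∂[p,q] = q − p. For instance
  ∂ah = h − a.
This gives a 8×24 integer matrix of rank 7; reducing to Smith normal form yields diagonal entries (1,1,1,1,1,1,1).

∂_2: C_2 → C_1 acts by ∂[p,q,r] = [q,r] − [p,r] + [p,q]. For instance
  ∂abh = bh − ah + ab,
  ∂bef = ef − bf + be.
The 24×16 boundary matrix has rank 15 and Smith normal form diag(1,1,1,1,1,1,1,1,1,1,1,1,1,1,1).

Reading off H_k = ker ∂_k / im ∂_{k+1}:

  H_0: rank C_0 − rank ∂_1 = 8 − 7 = 1, and the invariant factors of ∂_1 are all 1, so H_0 ≅ Z.
  H_1: rank ker ∂_1 − rank ∂_2 = (24 − 7) − 15 = 2, and the invariant factors of ∂_2 are all 1, so H_1 ≅ Z^2.
  H_2: rank ker ∂_2 − rank ∂_3 = (16 − 15) − 0 = 1, and there is no ∂_3, so H_2 ≅ Z.

(K is a triangulation of the torus T^2.)

H_0 = Z,  H_1 = Z^2,  H_2 = Z.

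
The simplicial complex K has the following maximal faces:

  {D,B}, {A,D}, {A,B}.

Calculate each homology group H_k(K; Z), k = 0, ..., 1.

H_0 ≅ Z,  H_1 ≅ Z.

Take the total order A < B < D on the vertex set. Then K (dimension 1) consists of the simplices:

  0-simplices (3): A, B, D
  1-simplices (3): AB, AD, BD

Hence C_0 ≅ Z^3, C_1 ≅ Z^3.

∂_1: C_1 → C_0 maps an edge to its endpoints' difference, ∂[p,q] = q − p. For instance
  ∂AB = B − A.
This gives a 3×3 integer matrix of rank 2; reducing to Smith normal form yields diagonal entries (1,1).

From H_k ≅ ker(∂_k) / im(∂_{k+1}) we obtain:

  H_0: rank C_0 − rank ∂_1 = 3 − 2 = 1, and the invariant factors of ∂_1 are all 1, so H_0 = Z.
  H_1: rank ker ∂_1 − rank ∂_2 = (3 − 2) − 0 = 1, and there is no ∂_2, so H_1 = Z.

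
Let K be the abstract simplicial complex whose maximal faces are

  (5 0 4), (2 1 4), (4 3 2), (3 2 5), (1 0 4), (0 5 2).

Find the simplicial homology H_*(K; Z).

We work with the vertex ordering 0 < 1 < 2 < 3 < 4 < 5. The simplices of K, each written with vertices in increasing order, are:

  0-simplices (6): [0], [1], [2], [3], [4], [5]
  1-simplices (12): [0,1], [0,2], [0,4], [0,5], [1,2], [1,4], [2,3], [2,4], [2,5], [3,4], [3,5], [4,5]
  2-simplices (6): [0,1,4], [0,2,5], [0,4,5], [1,2,4], [2,3,4], [2,3,5]

so the chain groups are C_0 ≅ Z^6, C_1 ≅ Z^12, C_2 ≅ Z^6.

Boundary ∂_1: C_1 → C_0 is given by ∂[p,q] = [q] − [p]. For instance
  ∂[0,4] = [4] − [0].
The 6×12 boundary matrix has rank 5 and Smith normal form diag(1,1,1,1,1).

∂_2: C_2 → C_1 maps a triangle to the signed sum of its edges. For instance
  ∂[0,4,5] = [4,5] − [0,5] + [0,4],
  ∂[0,1,4] = [1,4] − [0,4] + [0,1].
The 12×6 boundary matrix has rank 6 and Smith normal form diag(1,1,1,1,1,1).

Now H_k = ker ∂_k / im ∂_{k+1}, so:

  H_0: rank C_0 − rank ∂_1 = 6 − 5 = 1, and the invariant factors of ∂_1 are all 1, so H_0 ≅ Z.
  H_1: rank ker ∂_1 − rank ∂_2 = (12 − 5) − 6 = 1, and the invariant factors of ∂_2 are all 1, so H_1 ≅ Z.
  H_2: rank ker ∂_2 − rank ∂_3 = (6 − 6) − 0 = 0, and there is no ∂_3, so H_2 ≅ 0.

H_0 ≅ Z,  H_1 ≅ Z,  H_2 = 0.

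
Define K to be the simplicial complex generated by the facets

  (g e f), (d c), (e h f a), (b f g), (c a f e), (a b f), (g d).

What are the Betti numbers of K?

Fix the vertex order a < b < c < d < e < f < g < h and write every simplex with vertices in increasing order. Then dim K = 3 and the simplices of K are:

  0-simplices (8): a, b, c, d, e, f, g, h
  1-simplices (16): ab, ac, ae, af, ah, bf, bg, cd, ce, cf, dg, ef, eg, eh, fg, fh
  2-simplices (10): abf, ace, acf, aef, aeh, afh, bfg, cef, efg, efh
  3-simplices (2): acef, aefh

so the chain groups are C_0 ≅ Z^8, C_1 ≅ Z^16, C_2 ≅ Z^10, C_3 ≅ Z^2.

∂_1: C_1 → C_0 sends each edge [p,q] (with p < q) to q − p.
The resulting 8×16 matrix has rank 7, and its Smith normal form has invariant factors (1,1,1,1,1,1,1).

∂_2: C_2 → C_1 sends each 2-simplex [p,q,r] to [q,r] − [p,r] + [p,q]. For instance
  ∂ace = ce − ae + ac,
  ∂efg = fg − eg + ef.
The 16×10 boundary matrix has rank 8 and Smith normal form diag(1,1,1,1,1,1,1,1).

Boundary ∂_3: C_3 → C_2 sends each 3-simplex σ to the alternating sum Σ_i (−1)^i (σ with its i-th vertex removed). For instance
  ∂acef = cef − aef + acf − ace,
  ∂aefh = efh − afh + aeh − aef.
The 10×2 boundary matrix has rank 2 and Smith normal form diag(1,1).

Computing H_k = (kernel of ∂_k) / (image of ∂_{k+1}):

  H_0: rank C_0 − rank ∂_1 = 8 − 7 = 1, and the invariant factors of ∂_1 are all 1, so H_0 ≅ Z.
  H_1: rank ker ∂_1 − rank ∂_2 = (16 − 7) − 8 = 1, and the invariant factors of ∂_2 are all 1, so H_1 ≅ Z.
  H_2: rank ker ∂_2 − rank ∂_3 = (10 − 8) − 2 = 0, and the invariant factors of ∂_3 are all 1, so H_2 ≅ 0.
  H_3: rank ker ∂_3 − rank ∂_4 = (2 − 2) − 0 = 0, and there is no ∂_4, so H_3 ≅ 0.

Hence the Betti numbers are b_0 = 1, b_1 = 1, b_2 = 0, b_3 = 0.

b_0 = 1, b_1 = 1, b_2 = 0, b_3 = 0.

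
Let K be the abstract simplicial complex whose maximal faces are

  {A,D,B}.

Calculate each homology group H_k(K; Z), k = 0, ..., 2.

H_0 ≅ Z,  H_1 = 0,  H_2 = 0.

Order the vertices as A < B < D. Listing each simplex with vertices in this order, K has dimension 2 with simplices:

  0-simplices (3): A, B, D
  1-simplices (3): AB, AD, BD
  2-simplices (1): ABD

Hence C_0 ≅ Z^3, C_1 ≅ Z^3, C_2 ≅ Z^1.

The boundary map ∂_1: C_1 → C_0 is given by ∂[p,q] = [q] − [p]. For instance
  ∂AB = B − A.
This gives a 3×3 integer matrix of rank 2; reducing to Smith normal form yields diagonal entries (1,1).

The boundary map ∂_2: C_2 → C_1 maps a triangle to the signed sum of its edges. For instance
  ∂ABD = BD − AD + AB.
The 3×1 boundary matrix has rank 1 and Smith normal form diag(1).

From H_k ≅ ker(∂_k) / im(∂_{k+1}) we obtain:

  H_0: rank C_0 − rank ∂_1 = 3 − 2 = 1, and the invariant factors of ∂_1 are all 1, so H_0 = Z.
  H_1: rank ker ∂_1 − rank ∂_2 = (3 − 2) − 1 = 0, and the invariant factors of ∂_2 are all 1, so H_1 = 0.
  H_2: rank ker ∂_2 − rank ∂_3 = (1 − 1) − 0 = 0, and there is no ∂_3, so H_2 = 0.

As a check, the Euler characteristic is 3 − 3 + 1 = 1, which agrees with 1 − 0 + 0 = 1.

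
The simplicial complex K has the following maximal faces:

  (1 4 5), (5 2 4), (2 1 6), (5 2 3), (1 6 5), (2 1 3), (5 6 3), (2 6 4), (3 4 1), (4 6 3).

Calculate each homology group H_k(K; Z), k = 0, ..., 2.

We work with the vertex ordering 1 < 2 < 3 < 4 < 5 < 6. The simplices of K, each written with vertices in increasing order, are:

  0-simplices (6): [1], [2], [3], [4], [5], [6]
  1-simplices (15): [1,2], [1,3], [1,4], [1,5], [1,6], [2,3], [2,4], [2,5], [2,6], [3,4], [3,5], [3,6], [4,5], [4,6], [5,6]
  2-simplices (10): [1,2,3], [1,2,6], [1,3,4], [1,4,5], [1,5,6], [2,3,5], [2,4,5], [2,4,6], [3,4,6], [3,5,6]

giving chain groups C_0 ≅ Z^6, C_1 ≅ Z^15, C_2 ≅ Z^10.

Boundary ∂_1: C_1 → C_0 sends each edge [p,q] (with p < q) to q − p.
This gives a 6×15 integer matrix of rank 5; reducing to Smith normal form yields diagonal entries (1,1,1,1,1).

Boundary ∂_2: C_2 → C_1 acts by ∂[p,q,r] = [q,r] − [p,r] + [p,q]. For instance
  ∂[2,4,6] = [4,6] − [2,6] + [2,4],
  ∂[1,3,4] = [3,4] − [1,4] + [1,3].
The resulting 15×10 matrix has rank 10, and its Smith normal form has invariant factors (1,1,1,1,1,1,1,1,1,2).

Computing H_k = (kernel of ∂_k) / (image of ∂_{k+1}):

  H_0: rank C_0 − rank ∂_1 = 6 − 5 = 1, and the invariant factors of ∂_1 are all 1, so H_0 = Z.
  H_1: rank ker ∂_1 − rank ∂_2 = (15 − 5) − 10 = 0, and ∂_2 has invariant factor 2 > 1, so H_1 = Z/2Z.
  H_2: rank ker ∂_2 − rank ∂_3 = (10 − 10) − 0 = 0, and there is no ∂_3, so H_2 = 0.

(K is a triangulation of the real projective plane RP^2.)

H_0 ≅ Z,  H_1 ≅ Z/2Z,  H_2 = 0.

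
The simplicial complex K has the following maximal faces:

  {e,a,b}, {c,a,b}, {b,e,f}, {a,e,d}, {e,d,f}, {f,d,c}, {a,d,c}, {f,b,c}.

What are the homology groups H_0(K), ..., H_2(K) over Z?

Order the vertices as a < b < c < d < e < f. Listing each simplex with vertices in this order, K has dimension 2 with simplices:

  0-simplices (6): a, b, c, d, e, f
  1-simplices (12): ab, ac, ad, ae, bc, be, bf, cd, cf, de, df, ef
  2-simplices (8): abc, abe, acd, ade, bcf, bef, cdf, def

so the chain groups are C_0 ≅ Z^6, C_1 ≅ Z^12, C_2 ≅ Z^8.

∂_1: C_1 → C_0 is given by ∂[p,q] = [q] − [p].
The resulting 6×12 matrix has rank 5, and its Smith normal form has invariant factors (1,1,1,1,1).

The boundary map ∂_2: C_2 → C_1 maps a triangle to the signed sum of its edges. For instance
  ∂acd = cd − ad + ac,
  ∂bcf = cf − bf + bc.
The resulting 12×8 matrix has rank 7, and its Smith normal form has invariant factors (1,1,1,1,1,1,1).

Reading off H_k = ker ∂_k / im ∂_{k+1}:

  H_0: rank C_0 − rank ∂_1 = 6 − 5 = 1, and the invariant factors of ∂_1 are all 1, so H_0 ≅ Z.
  H_1: rank ker ∂_1 − rank ∂_2 = (12 − 5) − 7 = 0, and the invariant factors of ∂_2 are all 1, so H_1 ≅ 0.
  H_2: rank ker ∂_2 − rank ∂_3 = (8 − 7) − 0 = 1, and there is no ∂_3, so H_2 ≅ Z.

H_0 ≅ Z,  H_1 = 0,  H_2 ≅ Z.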